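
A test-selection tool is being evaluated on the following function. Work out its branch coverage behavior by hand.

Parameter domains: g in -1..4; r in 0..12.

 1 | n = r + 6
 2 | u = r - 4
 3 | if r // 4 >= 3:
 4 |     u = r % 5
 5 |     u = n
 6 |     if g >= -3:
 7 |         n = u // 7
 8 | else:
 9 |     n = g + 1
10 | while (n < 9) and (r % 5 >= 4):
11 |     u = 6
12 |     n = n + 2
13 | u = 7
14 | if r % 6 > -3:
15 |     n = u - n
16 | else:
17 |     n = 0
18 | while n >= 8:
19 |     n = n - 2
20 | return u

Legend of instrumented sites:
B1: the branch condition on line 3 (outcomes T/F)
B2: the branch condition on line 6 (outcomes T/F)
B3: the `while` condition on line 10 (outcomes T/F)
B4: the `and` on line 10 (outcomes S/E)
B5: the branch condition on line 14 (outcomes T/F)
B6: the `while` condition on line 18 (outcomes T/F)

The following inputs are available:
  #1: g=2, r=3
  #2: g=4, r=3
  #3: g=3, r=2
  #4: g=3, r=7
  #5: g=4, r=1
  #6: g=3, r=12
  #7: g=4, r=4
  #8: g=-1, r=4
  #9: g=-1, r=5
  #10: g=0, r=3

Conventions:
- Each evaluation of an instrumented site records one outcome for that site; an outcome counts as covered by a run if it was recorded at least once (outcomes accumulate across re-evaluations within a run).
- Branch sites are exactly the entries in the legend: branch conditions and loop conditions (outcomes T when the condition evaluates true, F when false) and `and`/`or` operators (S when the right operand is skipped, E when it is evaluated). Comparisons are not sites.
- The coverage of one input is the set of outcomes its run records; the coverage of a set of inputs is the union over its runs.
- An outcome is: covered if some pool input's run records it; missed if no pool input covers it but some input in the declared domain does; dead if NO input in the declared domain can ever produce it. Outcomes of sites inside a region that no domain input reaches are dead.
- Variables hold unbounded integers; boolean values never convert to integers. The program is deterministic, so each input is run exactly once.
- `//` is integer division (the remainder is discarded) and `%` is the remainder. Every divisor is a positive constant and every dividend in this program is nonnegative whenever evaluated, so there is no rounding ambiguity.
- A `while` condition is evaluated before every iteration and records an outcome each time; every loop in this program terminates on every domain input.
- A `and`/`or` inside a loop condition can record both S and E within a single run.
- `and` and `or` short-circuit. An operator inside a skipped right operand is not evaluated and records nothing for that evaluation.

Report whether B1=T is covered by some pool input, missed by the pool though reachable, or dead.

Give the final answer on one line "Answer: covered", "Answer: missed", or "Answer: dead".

B1=T is recorded by pool input(s) 6 -> covered

Answer: covered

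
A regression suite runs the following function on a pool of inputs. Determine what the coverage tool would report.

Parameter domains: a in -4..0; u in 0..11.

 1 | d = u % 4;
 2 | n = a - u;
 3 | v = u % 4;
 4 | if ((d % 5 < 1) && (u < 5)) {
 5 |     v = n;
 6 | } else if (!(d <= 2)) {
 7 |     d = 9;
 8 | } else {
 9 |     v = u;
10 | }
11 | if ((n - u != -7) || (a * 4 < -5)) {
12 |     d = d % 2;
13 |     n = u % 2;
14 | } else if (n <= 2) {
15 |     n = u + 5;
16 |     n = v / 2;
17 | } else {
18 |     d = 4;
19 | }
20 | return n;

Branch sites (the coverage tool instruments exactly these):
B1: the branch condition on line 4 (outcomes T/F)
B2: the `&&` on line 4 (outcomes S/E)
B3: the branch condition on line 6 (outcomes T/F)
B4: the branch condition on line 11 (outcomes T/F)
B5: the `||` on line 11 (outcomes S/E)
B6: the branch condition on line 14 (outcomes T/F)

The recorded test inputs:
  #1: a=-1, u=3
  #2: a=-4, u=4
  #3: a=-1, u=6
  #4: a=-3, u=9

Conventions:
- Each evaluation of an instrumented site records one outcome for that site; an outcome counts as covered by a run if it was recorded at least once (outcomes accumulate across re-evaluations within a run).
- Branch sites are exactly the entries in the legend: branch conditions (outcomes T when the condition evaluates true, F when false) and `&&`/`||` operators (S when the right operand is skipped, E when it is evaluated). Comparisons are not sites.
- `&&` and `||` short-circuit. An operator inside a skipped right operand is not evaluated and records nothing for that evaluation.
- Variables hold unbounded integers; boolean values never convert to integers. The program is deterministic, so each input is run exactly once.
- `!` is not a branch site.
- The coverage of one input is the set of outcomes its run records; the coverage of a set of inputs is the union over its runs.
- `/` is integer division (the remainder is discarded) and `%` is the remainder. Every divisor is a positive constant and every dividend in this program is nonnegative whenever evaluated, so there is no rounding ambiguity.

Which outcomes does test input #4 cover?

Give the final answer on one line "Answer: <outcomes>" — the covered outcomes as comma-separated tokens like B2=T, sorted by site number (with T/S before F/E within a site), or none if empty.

Tracing the run of input #4 (a=-3, u=9):
  B2->S, B1->F, B3->F, B5->S, B4->T
deduplicating events, the covered set is: B1=F, B2=S, B3=F, B4=T, B5=S

Answer: B1=F, B2=S, B3=F, B4=T, B5=S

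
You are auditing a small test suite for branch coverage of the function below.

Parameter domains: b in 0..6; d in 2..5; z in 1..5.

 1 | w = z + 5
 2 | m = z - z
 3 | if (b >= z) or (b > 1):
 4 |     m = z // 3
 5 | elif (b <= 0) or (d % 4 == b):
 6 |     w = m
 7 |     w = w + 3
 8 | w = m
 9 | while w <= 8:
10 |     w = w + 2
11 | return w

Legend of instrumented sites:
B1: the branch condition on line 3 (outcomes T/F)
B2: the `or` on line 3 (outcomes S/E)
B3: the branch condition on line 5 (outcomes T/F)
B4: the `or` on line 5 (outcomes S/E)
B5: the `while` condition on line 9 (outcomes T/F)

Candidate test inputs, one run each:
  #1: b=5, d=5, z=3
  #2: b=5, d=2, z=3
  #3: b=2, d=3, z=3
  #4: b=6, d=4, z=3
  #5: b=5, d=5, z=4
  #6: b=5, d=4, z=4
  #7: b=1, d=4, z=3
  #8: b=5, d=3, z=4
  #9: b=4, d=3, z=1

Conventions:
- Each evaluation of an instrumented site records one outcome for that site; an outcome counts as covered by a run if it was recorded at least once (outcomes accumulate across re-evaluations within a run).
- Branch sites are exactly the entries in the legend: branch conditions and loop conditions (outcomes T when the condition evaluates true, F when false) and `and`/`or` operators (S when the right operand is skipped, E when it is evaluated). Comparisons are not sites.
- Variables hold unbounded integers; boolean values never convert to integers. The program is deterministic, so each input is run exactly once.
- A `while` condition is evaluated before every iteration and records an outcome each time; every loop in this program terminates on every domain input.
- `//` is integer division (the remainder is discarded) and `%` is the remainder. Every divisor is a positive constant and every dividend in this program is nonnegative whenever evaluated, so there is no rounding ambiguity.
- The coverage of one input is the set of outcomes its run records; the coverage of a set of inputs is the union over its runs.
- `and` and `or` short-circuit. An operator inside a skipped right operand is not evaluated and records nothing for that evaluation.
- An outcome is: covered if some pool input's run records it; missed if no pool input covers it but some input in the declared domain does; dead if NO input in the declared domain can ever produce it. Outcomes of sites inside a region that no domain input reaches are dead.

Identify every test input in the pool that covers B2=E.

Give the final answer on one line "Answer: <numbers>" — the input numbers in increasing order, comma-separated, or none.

input #1 (b=5, d=5, z=3): does not record B2=E
input #2 (b=5, d=2, z=3): does not record B2=E
input #3 (b=2, d=3, z=3): records B2=E
input #4 (b=6, d=4, z=3): does not record B2=E
input #5 (b=5, d=5, z=4): does not record B2=E
input #6 (b=5, d=4, z=4): does not record B2=E
input #7 (b=1, d=4, z=3): records B2=E
input #8 (b=5, d=3, z=4): does not record B2=E
input #9 (b=4, d=3, z=1): does not record B2=E

Answer: 3, 7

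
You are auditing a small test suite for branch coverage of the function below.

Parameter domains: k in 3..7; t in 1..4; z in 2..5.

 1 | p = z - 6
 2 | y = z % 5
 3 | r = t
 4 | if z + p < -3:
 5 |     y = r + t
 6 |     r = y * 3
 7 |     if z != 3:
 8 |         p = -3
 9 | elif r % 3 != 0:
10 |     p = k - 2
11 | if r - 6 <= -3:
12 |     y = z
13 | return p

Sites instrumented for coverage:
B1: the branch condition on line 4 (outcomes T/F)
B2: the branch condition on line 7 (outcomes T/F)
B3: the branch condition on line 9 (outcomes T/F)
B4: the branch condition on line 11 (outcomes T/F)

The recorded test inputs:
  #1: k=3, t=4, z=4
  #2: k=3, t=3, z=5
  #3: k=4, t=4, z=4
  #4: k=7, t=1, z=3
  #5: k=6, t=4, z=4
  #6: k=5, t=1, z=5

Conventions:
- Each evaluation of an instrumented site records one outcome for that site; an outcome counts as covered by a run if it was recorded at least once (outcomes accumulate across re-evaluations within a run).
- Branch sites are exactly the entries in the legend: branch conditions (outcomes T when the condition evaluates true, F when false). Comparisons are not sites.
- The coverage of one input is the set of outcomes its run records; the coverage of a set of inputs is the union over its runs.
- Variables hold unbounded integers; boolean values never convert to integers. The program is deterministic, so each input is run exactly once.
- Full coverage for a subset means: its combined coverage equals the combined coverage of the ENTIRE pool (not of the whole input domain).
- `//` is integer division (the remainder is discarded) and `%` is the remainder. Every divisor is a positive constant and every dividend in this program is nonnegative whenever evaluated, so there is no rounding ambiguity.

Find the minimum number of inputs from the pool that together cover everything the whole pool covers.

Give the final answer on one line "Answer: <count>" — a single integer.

input #1 (k=3, t=4, z=4): events B1->F, B3->T, B4->F; covers B1=F, B3=T, B4=F
input #2 (k=3, t=3, z=5): events B1->F, B3->F, B4->T; covers B1=F, B3=F, B4=T
input #3 (k=4, t=4, z=4): events B1->F, B3->T, B4->F; covers B1=F, B3=T, B4=F
input #4 (k=7, t=1, z=3): events B1->F, B3->T, B4->T; covers B1=F, B3=T, B4=T
input #5 (k=6, t=4, z=4): events B1->F, B3->T, B4->F; covers B1=F, B3=T, B4=F
input #6 (k=5, t=1, z=5): events B1->F, B3->T, B4->T; covers B1=F, B3=T, B4=T
union over all inputs: B1=F, B3=T, B3=F, B4=T, B4=F (5 outcomes)
every size-1 subset falls short of the 5 outcomes (best: 3/5)
size 2: inputs {1, 2} cover all 5 outcomes, and no lexicographically smaller subset of this size does

Answer: 2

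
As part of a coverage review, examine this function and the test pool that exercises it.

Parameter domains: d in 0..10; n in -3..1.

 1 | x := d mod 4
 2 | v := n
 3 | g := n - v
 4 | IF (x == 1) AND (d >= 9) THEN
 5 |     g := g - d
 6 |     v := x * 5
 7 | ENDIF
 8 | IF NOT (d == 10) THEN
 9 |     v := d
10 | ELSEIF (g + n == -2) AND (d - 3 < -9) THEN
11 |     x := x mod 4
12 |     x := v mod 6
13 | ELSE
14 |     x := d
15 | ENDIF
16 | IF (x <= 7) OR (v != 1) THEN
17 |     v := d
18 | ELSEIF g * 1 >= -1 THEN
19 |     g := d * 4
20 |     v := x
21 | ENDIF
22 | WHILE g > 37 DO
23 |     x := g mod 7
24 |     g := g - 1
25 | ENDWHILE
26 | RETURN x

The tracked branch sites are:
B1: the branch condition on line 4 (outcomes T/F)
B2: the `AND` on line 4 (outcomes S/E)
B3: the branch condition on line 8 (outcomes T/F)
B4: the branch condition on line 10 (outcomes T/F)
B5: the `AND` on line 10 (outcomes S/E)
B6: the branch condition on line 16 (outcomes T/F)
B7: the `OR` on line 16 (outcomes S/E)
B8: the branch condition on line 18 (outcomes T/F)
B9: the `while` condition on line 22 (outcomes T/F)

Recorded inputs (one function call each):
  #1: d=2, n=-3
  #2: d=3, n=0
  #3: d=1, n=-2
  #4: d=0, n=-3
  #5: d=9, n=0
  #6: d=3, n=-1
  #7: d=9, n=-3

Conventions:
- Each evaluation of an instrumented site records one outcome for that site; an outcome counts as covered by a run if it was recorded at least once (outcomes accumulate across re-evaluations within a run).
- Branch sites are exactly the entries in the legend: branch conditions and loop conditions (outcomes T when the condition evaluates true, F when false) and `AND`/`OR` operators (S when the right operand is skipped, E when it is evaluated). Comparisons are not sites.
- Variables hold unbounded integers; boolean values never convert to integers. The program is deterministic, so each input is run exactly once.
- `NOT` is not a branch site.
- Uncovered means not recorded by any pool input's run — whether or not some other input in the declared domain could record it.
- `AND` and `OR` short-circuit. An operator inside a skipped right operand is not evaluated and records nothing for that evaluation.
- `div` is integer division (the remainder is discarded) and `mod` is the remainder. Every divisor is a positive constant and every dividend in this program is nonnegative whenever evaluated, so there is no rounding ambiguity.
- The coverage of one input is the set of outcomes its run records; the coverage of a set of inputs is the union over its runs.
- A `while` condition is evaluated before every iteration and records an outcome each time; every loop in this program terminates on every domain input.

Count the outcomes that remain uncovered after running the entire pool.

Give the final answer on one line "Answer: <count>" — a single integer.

test 1 (d=2, n=-3) hits B1=F, B2=S, B3=T, B6=T, B7=S, B9=F
test 2 (d=3, n=0) hits B1=F, B2=S, B3=T, B6=T, B7=S, B9=F
test 3 (d=1, n=-2) hits B1=F, B2=E, B3=T, B6=T, B7=S, B9=F
test 4 (d=0, n=-3) hits B1=F, B2=S, B3=T, B6=T, B7=S, B9=F
test 5 (d=9, n=0) hits B1=T, B2=E, B3=T, B6=T, B7=S, B9=F
test 6 (d=3, n=-1) hits B1=F, B2=S, B3=T, B6=T, B7=S, B9=F
test 7 (d=9, n=-3) hits B1=T, B2=E, B3=T, B6=T, B7=S, B9=F
union over the pool: B1=T, B1=F, B2=S, B2=E, B3=T, B6=T, B7=S, B9=F
uncovered (10 of 18): B3=F, B4=T, B4=F, B5=S, B5=E, B6=F, B7=E, B8=T, B8=F, B9=T

Answer: 10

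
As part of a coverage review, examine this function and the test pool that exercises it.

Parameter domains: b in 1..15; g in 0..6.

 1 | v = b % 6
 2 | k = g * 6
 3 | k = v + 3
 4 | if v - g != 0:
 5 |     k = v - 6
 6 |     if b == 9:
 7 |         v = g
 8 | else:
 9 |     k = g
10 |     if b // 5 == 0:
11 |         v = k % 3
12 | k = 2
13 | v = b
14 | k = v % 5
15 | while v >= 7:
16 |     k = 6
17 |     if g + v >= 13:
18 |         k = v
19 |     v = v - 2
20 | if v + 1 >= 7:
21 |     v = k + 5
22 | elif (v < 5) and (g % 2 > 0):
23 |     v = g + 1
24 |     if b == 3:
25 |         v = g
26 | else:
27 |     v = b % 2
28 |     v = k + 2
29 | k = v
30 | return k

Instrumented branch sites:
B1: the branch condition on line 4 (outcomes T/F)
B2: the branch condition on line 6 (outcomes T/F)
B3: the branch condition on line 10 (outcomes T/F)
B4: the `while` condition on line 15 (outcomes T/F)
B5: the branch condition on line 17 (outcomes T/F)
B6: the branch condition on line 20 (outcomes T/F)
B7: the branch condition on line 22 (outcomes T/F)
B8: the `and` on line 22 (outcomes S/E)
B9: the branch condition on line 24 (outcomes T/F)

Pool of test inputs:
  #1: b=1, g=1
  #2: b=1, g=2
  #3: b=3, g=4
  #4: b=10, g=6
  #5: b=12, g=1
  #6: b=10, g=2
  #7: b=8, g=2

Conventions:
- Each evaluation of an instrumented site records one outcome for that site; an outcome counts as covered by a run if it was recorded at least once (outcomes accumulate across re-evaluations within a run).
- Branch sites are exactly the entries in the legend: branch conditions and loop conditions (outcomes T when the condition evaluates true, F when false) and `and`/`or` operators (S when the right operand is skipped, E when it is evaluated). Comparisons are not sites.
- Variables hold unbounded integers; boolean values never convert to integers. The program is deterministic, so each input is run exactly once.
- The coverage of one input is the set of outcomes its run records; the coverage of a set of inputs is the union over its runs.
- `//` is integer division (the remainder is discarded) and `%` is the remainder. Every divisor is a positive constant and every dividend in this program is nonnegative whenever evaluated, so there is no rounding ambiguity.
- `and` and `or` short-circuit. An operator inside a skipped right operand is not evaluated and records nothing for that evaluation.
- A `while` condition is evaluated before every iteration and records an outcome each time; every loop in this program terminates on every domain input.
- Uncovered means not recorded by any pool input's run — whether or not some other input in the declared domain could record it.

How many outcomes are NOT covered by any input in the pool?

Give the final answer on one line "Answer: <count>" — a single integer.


#1 (b=1, g=1) -> covered: B1=F, B3=T, B4=F, B6=F, B7=T, B8=E, B9=F
#2 (b=1, g=2) -> covered: B1=T, B2=F, B4=F, B6=F, B7=F, B8=E
#3 (b=3, g=4) -> covered: B1=T, B2=F, B4=F, B6=F, B7=F, B8=E
#4 (b=10, g=6) -> covered: B1=T, B2=F, B4=T, B4=F, B5=T, B6=T
#5 (b=12, g=1) -> covered: B1=T, B2=F, B4=T, B4=F, B5=T, B5=F, B6=T
#6 (b=10, g=2) -> covered: B1=T, B2=F, B4=T, B4=F, B5=F, B6=T
#7 (b=8, g=2) -> covered: B1=F, B3=F, B4=T, B4=F, B5=F, B6=T
union over the pool: B1=T, B1=F, B2=F, B3=T, B3=F, B4=T, B4=F, B5=T, B5=F, B6=T, B6=F, B7=T, B7=F, B8=E, B9=F
uncovered (3 of 18): B2=T, B8=S, B9=T
Answer: 3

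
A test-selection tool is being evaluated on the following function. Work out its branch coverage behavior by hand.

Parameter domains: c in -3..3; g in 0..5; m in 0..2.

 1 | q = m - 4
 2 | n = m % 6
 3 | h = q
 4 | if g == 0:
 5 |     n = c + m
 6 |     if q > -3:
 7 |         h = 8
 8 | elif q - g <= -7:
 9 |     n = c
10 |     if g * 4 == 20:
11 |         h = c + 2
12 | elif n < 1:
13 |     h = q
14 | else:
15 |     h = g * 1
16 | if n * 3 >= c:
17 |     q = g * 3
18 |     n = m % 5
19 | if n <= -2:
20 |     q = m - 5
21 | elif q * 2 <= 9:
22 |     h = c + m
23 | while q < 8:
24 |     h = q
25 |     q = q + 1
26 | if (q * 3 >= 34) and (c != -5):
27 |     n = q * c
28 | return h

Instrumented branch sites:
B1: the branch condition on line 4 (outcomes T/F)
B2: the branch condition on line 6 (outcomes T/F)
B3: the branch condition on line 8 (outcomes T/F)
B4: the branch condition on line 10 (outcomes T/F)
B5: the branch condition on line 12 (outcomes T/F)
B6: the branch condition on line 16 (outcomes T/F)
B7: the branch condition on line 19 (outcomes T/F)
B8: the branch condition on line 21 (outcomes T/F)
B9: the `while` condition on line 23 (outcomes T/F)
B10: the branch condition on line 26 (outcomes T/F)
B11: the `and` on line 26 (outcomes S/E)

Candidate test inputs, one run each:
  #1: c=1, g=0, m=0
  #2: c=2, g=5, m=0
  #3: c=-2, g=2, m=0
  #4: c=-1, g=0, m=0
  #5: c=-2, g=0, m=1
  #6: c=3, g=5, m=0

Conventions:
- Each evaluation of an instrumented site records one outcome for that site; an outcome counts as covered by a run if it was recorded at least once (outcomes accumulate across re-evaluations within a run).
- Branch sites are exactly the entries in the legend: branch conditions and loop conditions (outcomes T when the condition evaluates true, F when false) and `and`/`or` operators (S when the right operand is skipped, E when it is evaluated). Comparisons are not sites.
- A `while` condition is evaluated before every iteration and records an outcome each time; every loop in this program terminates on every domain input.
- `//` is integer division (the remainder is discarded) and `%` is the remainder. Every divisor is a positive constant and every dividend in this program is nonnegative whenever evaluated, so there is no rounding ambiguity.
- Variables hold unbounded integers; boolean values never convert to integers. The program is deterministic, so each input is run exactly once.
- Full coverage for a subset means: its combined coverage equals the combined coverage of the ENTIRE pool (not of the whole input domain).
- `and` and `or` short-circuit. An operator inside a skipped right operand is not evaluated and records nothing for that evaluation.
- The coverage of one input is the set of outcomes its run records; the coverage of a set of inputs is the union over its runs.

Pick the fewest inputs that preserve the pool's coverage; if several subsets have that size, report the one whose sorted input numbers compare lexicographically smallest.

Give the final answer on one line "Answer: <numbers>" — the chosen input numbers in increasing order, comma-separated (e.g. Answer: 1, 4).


input #1, c=1, g=0, m=0: events B1->T, B2->F, B6->T, B7->F, B8->T, B9->T, B9->T, B9->T, B9->T, B9->T, B9->T, B9->T, B9->T, B9->F, ...; outcomes B1=T, B2=F, B6=T, B7=F, B8=T, B9=T, B9=F, B10=F, B11=S
input #2, c=2, g=5, m=0: events B1->F, B3->T, B4->T, B6->T, B7->F, B8->F, B9->F, B11->E, B10->T; outcomes B1=F, B3=T, B4=T, B6=T, B7=F, B8=F, B9=F, B10=T, B11=E
input #3, c=-2, g=2, m=0: events B1->F, B3->F, B5->T, B6->T, B7->F, B8->F, B9->T, B9->T, B9->F, B11->S, B10->F; outcomes B1=F, B3=F, B5=T, B6=T, B7=F, B8=F, B9=T, B9=F, B10=F, B11=S
input #4, c=-1, g=0, m=0: events B1->T, B2->F, B6->F, B7->F, B8->T, B9->T, B9->T, B9->T, B9->T, B9->T, B9->T, B9->T, B9->T, B9->T, ...; outcomes B1=T, B2=F, B6=F, B7=F, B8=T, B9=T, B9=F, B10=F, B11=S
input #5, c=-2, g=0, m=1: events B1->T, B2->F, B6->F, B7->F, B8->T, B9->T, B9->T, B9->T, B9->T, B9->T, B9->T, B9->T, B9->T, B9->T, ...; outcomes B1=T, B2=F, B6=F, B7=F, B8=T, B9=T, B9=F, B10=F, B11=S
input #6, c=3, g=5, m=0: events B1->F, B3->T, B4->T, B6->T, B7->F, B8->F, B9->F, B11->E, B10->T; outcomes B1=F, B3=T, B4=T, B6=T, B7=F, B8=F, B9=F, B10=T, B11=E
the full pool covers 18 outcomes: B1=T, B1=F, B2=F, B3=T, B3=F, B4=T, B5=T, B6=T, B6=F, B7=F, B8=T, B8=F, B9=T, B9=F, B10=T, B10=F, B11=S, B11=E
every size-1 subset falls short of the 18 outcomes (best: 10/18)
every size-2 subset falls short of the 18 outcomes (best: 16/18)
inputs {2, 3, 4} (size 3) cover everything; no size-3 subset with a lexicographically smaller index list covers all 18
Answer: 2, 3, 4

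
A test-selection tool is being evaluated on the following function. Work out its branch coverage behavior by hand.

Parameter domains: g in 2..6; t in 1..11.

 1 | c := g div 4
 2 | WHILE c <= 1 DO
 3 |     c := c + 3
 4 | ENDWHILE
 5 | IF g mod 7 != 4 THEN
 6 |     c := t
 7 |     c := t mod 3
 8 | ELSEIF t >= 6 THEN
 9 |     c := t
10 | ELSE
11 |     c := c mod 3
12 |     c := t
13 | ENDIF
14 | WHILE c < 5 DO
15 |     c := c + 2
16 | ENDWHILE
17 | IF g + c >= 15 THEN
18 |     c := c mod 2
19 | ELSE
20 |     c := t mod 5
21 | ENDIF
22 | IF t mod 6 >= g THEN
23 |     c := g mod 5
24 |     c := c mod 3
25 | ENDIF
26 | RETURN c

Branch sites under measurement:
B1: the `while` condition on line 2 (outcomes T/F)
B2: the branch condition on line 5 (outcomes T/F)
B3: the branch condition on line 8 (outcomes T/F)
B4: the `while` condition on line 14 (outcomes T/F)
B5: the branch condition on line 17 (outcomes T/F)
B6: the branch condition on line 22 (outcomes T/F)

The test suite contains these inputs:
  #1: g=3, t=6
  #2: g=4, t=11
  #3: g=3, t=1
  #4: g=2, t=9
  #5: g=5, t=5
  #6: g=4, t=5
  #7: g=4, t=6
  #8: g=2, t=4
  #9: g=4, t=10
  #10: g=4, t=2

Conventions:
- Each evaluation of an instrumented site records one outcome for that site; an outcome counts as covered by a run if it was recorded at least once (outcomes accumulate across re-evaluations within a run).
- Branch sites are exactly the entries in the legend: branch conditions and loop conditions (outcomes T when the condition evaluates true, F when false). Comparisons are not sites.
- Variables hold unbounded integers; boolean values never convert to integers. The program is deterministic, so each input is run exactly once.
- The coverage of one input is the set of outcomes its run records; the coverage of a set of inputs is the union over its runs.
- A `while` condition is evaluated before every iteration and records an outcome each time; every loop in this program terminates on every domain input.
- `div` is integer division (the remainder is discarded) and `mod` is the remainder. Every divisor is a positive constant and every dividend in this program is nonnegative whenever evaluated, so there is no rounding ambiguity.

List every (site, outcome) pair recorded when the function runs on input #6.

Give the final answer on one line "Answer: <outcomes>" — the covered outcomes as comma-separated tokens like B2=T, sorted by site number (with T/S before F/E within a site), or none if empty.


Running input #6 (g=4, t=5), event by event:
  B1->T, B1->F, B2->F, B3->F, B4->F, B5->F, B6->T
deduplicating events, the covered set is: B1=T, B1=F, B2=F, B3=F, B4=F, B5=F, B6=T
Answer: B1=T, B1=F, B2=F, B3=F, B4=F, B5=F, B6=T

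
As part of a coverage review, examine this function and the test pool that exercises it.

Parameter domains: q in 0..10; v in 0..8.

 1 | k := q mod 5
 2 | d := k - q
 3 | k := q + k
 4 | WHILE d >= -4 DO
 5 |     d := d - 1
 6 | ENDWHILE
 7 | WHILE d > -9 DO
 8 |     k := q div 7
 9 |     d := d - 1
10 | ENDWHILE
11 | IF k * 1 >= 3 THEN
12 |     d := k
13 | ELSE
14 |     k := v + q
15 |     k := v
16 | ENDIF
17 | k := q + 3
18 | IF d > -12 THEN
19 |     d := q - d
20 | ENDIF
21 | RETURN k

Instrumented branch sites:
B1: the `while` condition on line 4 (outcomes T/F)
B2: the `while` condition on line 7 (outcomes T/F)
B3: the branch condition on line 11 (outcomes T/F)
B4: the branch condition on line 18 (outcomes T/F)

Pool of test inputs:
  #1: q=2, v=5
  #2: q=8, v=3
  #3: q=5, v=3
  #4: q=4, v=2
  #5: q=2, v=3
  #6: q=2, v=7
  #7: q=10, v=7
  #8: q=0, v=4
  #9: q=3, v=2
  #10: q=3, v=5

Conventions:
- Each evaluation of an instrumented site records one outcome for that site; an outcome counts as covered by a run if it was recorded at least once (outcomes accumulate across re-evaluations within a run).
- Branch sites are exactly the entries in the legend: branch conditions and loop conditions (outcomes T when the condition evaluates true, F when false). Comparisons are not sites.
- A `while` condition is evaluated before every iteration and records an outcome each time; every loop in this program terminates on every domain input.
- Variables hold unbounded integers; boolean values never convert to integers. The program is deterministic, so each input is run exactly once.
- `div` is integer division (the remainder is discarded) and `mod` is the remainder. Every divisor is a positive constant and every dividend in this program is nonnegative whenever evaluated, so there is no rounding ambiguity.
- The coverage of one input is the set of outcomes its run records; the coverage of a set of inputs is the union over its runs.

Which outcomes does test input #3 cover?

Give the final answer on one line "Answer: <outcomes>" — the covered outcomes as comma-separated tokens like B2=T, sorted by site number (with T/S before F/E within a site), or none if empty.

Event log for input #3 (q=5, v=3):
  B1->F, B2->T, B2->T, B2->T, B2->T, B2->F, B3->F, B4->T
as a set, this run covers: B1=F, B2=T, B2=F, B3=F, B4=T

Answer: B1=F, B2=T, B2=F, B3=F, B4=T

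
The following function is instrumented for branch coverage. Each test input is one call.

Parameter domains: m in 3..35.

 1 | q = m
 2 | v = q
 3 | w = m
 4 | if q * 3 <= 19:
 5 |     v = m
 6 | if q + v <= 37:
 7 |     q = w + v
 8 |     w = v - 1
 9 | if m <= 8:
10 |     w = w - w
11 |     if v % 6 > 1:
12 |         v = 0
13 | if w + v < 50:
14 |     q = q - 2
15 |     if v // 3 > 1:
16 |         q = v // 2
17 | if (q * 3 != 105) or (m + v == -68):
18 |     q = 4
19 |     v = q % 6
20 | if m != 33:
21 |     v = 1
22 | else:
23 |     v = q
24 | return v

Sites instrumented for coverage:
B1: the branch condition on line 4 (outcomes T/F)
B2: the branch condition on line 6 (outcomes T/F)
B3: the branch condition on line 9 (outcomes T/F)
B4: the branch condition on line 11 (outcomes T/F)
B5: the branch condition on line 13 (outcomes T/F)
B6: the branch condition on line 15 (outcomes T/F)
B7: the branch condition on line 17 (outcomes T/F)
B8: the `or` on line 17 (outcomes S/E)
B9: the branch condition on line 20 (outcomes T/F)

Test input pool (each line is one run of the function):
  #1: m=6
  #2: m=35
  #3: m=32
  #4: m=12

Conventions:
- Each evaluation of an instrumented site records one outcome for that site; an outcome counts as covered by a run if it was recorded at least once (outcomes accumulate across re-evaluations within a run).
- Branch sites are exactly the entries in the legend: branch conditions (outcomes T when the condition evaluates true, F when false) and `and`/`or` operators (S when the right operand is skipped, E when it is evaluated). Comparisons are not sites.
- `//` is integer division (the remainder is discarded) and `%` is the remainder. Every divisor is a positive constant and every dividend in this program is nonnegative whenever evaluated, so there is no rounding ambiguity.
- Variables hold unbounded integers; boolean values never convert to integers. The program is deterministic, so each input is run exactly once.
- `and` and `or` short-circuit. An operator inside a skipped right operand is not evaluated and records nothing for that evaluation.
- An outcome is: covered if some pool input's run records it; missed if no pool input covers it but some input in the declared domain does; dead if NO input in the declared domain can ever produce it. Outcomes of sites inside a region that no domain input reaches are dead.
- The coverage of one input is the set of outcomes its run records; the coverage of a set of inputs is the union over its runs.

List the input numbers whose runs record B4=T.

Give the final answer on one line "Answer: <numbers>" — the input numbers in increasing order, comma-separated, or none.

input #1 (m=6): does not record B4=T
input #2 (m=35): does not record B4=T
input #3 (m=32): does not record B4=T
input #4 (m=12): does not record B4=T

Answer: none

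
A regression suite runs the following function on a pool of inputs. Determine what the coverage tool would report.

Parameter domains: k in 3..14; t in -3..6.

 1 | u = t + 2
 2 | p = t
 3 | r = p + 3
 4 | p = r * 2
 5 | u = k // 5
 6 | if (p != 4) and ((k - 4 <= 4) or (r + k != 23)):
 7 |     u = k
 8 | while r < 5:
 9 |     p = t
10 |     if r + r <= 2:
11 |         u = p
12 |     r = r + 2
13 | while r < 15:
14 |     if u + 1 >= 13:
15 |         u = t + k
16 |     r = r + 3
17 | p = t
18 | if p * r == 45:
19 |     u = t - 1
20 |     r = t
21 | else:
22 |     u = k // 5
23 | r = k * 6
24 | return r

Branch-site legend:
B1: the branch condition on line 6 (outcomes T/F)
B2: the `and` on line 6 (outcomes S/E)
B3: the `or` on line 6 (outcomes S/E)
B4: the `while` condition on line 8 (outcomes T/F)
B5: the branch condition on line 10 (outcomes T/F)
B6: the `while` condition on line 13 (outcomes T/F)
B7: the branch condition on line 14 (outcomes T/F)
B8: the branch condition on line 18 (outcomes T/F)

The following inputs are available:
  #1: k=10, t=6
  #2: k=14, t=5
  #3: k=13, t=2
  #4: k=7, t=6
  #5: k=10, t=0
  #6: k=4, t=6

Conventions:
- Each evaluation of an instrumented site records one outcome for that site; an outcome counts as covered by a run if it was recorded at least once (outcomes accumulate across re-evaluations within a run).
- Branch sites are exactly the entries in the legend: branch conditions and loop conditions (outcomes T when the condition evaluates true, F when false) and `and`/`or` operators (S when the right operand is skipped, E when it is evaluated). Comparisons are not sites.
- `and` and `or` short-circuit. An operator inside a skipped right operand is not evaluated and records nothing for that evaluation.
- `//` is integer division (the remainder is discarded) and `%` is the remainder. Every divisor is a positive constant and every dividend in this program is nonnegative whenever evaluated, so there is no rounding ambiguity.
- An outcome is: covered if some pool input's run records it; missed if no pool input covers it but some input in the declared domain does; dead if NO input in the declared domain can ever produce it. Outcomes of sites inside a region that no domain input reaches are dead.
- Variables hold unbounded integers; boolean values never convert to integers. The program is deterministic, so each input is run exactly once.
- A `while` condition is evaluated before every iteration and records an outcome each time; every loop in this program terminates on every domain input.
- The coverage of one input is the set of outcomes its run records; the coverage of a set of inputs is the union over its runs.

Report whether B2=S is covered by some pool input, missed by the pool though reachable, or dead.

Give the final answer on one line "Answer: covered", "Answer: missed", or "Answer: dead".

no pool input records B2=S
but domain input (k=3, t=-1) does record it -> reachable, so missed

Answer: missed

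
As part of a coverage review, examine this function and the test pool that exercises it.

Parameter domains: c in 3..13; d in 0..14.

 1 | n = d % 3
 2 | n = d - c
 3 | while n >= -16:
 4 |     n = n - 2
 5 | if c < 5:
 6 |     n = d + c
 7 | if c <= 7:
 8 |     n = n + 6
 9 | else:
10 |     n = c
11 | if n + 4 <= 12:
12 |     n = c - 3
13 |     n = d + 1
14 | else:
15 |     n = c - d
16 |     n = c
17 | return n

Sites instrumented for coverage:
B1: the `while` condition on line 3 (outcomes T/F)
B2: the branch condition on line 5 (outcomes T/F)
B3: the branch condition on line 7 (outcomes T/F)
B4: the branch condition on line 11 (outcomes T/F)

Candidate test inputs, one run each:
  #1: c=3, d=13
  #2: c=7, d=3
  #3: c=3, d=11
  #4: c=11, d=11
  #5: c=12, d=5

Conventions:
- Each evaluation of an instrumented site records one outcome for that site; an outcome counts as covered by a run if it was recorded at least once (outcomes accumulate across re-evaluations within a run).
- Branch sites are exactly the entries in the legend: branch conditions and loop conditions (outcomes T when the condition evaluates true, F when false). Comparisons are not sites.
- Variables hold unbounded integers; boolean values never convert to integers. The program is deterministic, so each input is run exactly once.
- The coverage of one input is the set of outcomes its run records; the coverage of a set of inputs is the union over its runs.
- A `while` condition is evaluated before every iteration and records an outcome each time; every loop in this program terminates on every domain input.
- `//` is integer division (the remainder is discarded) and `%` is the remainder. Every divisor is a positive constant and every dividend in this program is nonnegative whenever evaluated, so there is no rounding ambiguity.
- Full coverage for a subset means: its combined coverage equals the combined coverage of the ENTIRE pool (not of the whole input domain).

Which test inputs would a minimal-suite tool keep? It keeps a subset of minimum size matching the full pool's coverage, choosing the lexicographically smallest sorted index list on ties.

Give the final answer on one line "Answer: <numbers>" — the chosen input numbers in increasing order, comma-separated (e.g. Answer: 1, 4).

run #1 (c=3, d=13) runs B1->T, B1->T, B1->T, B1->T, B1->T, B1->T, B1->T, B1->T, B1->T, B1->T, B1->T, B1->T, B1->T, B1->T, ...; records B1=T, B1=F, B2=T, B3=T, B4=F
run #2 (c=7, d=3) runs B1->T, B1->T, B1->T, B1->T, B1->T, B1->T, B1->T, B1->F, B2->F, B3->T, B4->T; records B1=T, B1=F, B2=F, B3=T, B4=T
run #3 (c=3, d=11) runs B1->T, B1->T, B1->T, B1->T, B1->T, B1->T, B1->T, B1->T, B1->T, B1->T, B1->T, B1->T, B1->T, B1->F, ...; records B1=T, B1=F, B2=T, B3=T, B4=F
run #4 (c=11, d=11) runs B1->T, B1->T, B1->T, B1->T, B1->T, B1->T, B1->T, B1->T, B1->T, B1->F, B2->F, B3->F, B4->F; records B1=T, B1=F, B2=F, B3=F, B4=F
run #5 (c=12, d=5) runs B1->T, B1->T, B1->T, B1->T, B1->T, B1->F, B2->F, B3->F, B4->F; records B1=T, B1=F, B2=F, B3=F, B4=F
pool-wide coverage (8 outcomes): B1=T, B1=F, B2=T, B2=F, B3=T, B3=F, B4=T, B4=F
checked all size-1 subsets: none covers 8 outcomes (max 5/8)
checked all size-2 subsets: none covers 8 outcomes (max 7/8)
inputs {1, 2, 4} (size 3) cover everything; no size-3 subset with a lexicographically smaller index list covers all 8

Answer: 1, 2, 4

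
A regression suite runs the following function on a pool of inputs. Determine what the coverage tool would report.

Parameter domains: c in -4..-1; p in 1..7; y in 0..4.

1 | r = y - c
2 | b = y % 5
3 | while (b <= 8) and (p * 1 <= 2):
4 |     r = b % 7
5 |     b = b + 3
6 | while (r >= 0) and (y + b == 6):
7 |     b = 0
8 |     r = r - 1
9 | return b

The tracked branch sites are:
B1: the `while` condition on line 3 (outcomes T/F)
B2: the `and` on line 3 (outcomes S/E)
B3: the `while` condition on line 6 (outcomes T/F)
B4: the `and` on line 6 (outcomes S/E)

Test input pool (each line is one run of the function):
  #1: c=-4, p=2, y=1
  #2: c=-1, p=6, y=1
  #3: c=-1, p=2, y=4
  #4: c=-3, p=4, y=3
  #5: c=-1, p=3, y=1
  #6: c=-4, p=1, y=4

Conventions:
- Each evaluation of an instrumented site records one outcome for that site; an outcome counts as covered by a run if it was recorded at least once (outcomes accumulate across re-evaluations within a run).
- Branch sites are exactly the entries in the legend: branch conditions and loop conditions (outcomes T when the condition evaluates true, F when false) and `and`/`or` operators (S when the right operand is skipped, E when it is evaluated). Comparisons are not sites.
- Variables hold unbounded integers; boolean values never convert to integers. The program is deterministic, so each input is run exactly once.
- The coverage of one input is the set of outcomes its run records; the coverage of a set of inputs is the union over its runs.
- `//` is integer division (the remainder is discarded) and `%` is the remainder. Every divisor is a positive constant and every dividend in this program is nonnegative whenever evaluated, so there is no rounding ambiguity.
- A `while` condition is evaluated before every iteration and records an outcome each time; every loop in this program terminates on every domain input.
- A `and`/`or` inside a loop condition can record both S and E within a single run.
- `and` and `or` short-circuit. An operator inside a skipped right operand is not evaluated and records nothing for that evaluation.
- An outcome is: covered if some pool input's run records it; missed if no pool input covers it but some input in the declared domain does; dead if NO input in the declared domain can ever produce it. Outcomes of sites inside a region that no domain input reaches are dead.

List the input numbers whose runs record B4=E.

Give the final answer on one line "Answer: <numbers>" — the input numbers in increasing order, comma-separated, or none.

input #1 (c=-4, p=2, y=1): produces B4=E
input #2 (c=-1, p=6, y=1): produces B4=E
input #3 (c=-1, p=2, y=4): produces B4=E
input #4 (c=-3, p=4, y=3): produces B4=E
input #5 (c=-1, p=3, y=1): produces B4=E
input #6 (c=-4, p=1, y=4): produces B4=E

Answer: 1, 2, 3, 4, 5, 6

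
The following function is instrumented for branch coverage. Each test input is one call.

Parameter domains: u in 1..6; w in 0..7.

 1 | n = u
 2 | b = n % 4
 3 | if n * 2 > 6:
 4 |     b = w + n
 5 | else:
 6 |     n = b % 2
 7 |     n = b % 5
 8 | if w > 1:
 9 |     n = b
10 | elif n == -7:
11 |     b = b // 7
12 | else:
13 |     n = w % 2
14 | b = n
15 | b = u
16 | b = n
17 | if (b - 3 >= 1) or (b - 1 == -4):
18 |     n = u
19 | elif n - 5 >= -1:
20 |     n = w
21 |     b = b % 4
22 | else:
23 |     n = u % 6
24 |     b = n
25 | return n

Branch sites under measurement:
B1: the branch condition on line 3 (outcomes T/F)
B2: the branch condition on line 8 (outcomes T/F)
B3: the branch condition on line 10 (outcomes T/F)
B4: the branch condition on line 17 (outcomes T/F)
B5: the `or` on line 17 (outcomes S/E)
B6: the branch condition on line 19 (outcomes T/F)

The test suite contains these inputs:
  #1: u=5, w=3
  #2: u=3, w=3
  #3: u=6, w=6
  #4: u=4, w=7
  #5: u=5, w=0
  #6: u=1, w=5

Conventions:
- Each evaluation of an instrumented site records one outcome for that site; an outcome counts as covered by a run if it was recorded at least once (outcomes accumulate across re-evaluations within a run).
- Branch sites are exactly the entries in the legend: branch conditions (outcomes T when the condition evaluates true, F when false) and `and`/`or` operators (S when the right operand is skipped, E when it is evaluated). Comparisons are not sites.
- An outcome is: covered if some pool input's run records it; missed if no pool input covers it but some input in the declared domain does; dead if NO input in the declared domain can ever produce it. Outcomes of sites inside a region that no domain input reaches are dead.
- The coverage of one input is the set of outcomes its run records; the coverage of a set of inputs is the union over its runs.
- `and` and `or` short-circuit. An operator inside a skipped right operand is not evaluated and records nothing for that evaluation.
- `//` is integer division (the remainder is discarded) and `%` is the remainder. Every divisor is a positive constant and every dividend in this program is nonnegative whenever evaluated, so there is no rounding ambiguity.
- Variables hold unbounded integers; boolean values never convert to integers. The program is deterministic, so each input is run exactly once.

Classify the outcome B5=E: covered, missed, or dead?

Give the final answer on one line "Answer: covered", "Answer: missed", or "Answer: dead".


B5=E is recorded by pool input(s) 2, 5, 6 -> covered
Answer: covered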